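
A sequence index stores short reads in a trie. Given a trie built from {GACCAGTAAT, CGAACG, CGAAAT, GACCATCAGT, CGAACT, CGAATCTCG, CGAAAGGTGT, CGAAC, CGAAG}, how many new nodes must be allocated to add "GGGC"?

3

"G" is already a path in the trie; the remaining "GGC" must be added.
Each of the 3 remaining characters creates one node.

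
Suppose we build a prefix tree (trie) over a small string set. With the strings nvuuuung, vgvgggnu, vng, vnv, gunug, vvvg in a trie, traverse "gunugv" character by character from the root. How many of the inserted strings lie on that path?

Check each prefix of "gunugv" against the stored set — each match is an end-marker on the path.
Prefixes of the query that are stored words: "gunug"
Count: 1

1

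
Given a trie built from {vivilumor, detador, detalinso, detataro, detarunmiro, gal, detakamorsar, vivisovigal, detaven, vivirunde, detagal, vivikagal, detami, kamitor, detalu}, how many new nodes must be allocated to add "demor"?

3

"de" is already a path in the trie; the remaining "mor" must be added.
Each of the 3 remaining characters creates one node.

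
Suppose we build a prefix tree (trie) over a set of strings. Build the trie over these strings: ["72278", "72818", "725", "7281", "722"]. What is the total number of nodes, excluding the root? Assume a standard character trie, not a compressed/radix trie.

9

Insert word by word; a character creates a node only if that edge doesn't already exist:
  "72278" → 5 new (7, 2, 2, 7, 8)
  "72818" → prefix "72" already present; 3 new (8, 1, 8)
  "725" → prefix "72" already present; 1 new (5)
  "7281" → prefix "7281" already present; 0 new (none)
  "722" → prefix "722" already present; 0 new (none)
Total nodes = 5 + 3 + 1 + 0 + 0 = 9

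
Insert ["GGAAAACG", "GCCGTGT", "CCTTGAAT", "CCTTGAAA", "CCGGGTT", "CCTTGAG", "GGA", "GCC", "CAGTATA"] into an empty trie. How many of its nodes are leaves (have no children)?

7

A leaf is a node with no children — equivalently, the end of a word that is not a proper prefix of any other stored word.
Those words: "CAGTATA", "CCGGGTT", "CCTTGAAA", "CCTTGAAT", "CCTTGAG", "GCCGTGT", "GGAAAACG"
Leaf count: 7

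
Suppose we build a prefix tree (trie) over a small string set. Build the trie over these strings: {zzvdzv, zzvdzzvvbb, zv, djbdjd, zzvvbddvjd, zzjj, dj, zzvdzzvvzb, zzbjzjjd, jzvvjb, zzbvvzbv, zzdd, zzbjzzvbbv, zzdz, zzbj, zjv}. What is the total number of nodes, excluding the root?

56

For each word, the new-node count is its length minus the longest prefix already in the trie:
  "zzvdzv" → 6 new (z, z, v, d, z, v)
  "zzvdzzvvbb" → prefix "zzvdz" already present; 5 new (z, v, v, b, b)
  "zv" → prefix "z" already present; 1 new (v)
  "djbdjd" → 6 new (d, j, b, d, j, d)
  "zzvvbddvjd" → prefix "zzv" already present; 7 new (v, b, d, d, v, j, d)
  "zzjj" → prefix "zz" already present; 2 new (j, j)
  "dj" → prefix "dj" already present; 0 new (none)
  "zzvdzzvvzb" → prefix "zzvdzzvv" already present; 2 new (z, b)
  "zzbjzjjd" → prefix "zz" already present; 6 new (b, j, z, j, j, d)
  "jzvvjb" → 6 new (j, z, v, v, j, b)
  "zzbvvzbv" → prefix "zzb" already present; 5 new (v, v, z, b, v)
  "zzdd" → prefix "zz" already present; 2 new (d, d)
  "zzbjzzvbbv" → prefix "zzbjz" already present; 5 new (z, v, b, b, v)
  "zzdz" → prefix "zzd" already present; 1 new (z)
  "zzbj" → prefix "zzbj" already present; 0 new (none)
  "zjv" → prefix "z" already present; 2 new (j, v)
Total nodes = 6 + 5 + 1 + 6 + 7 + 2 + 0 + 2 + 6 + 6 + 5 + 2 + 5 + 1 + 0 + 2 = 56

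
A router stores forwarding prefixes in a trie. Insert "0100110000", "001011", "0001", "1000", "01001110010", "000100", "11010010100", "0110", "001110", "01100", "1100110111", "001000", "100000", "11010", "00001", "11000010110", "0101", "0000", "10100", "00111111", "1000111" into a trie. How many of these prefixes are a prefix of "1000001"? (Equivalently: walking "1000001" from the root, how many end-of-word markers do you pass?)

2

Walk "1000001" from the root; an end-of-word marker is hit whenever a stored word is a prefix of "1000001".
Prefixes of the query that are stored words: "1000", "100000"
Count: 2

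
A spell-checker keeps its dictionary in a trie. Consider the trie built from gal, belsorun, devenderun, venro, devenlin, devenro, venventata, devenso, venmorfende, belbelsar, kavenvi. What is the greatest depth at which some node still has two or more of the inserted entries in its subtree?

The deepest shared node is where two words last agree before diverging.
"devenderun" and "devenlin" agree on "deven" (5 characters) before diverging; nothing deeper is shared.
Longest shared-prefix length: 5

5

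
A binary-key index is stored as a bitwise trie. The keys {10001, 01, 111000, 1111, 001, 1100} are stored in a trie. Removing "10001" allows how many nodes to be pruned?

4

A node on "10001"'s path can go only if nothing else ends at it or branches off below it.
The suffix "0001" (4 nodes) is used only by "10001"; the node for "1" still has the child "1", so pruning stops there.
Nodes removed: 4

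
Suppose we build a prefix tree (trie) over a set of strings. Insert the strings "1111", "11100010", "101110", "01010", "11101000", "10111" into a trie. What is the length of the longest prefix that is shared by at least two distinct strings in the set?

5

Equivalently: take the maximum, over all pairs, of their longest common prefix length.
e.g. "10111" and "101110" share the prefix "10111" of length 5; no pair shares a longer one.
Longest shared-prefix length: 5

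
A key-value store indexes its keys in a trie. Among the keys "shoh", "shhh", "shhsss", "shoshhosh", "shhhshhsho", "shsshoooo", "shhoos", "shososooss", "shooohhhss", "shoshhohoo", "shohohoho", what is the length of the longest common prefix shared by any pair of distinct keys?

Look for the deepest trie node that still has at least two words in its subtree.
e.g. "shoshhohoo" and "shoshhosh" share the prefix "shoshho" of length 7; no pair shares a longer one.
Longest shared-prefix length: 7

7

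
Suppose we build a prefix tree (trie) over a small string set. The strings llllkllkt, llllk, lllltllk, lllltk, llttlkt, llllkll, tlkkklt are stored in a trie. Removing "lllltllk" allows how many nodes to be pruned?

3

Walk "lllltllk" from the leaf back toward the root, removing each node that no remaining word uses.
The suffix "llk" (3 nodes) is used only by "lllltllk"; the node for "llllt" still has the child "k", so pruning stops there.
Nodes removed: 3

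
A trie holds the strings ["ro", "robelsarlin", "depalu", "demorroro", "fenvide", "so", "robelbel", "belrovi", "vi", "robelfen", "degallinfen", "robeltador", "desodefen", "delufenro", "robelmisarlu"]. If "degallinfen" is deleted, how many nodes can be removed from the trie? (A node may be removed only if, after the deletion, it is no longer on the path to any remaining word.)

After clearing the end-marker at "degallinfen", prune upward until reaching a node still needed by another word.
The suffix "gallinfen" (9 nodes) is used only by "degallinfen"; the node for "de" still has the child "p", so pruning stops there.
Nodes removed: 9

9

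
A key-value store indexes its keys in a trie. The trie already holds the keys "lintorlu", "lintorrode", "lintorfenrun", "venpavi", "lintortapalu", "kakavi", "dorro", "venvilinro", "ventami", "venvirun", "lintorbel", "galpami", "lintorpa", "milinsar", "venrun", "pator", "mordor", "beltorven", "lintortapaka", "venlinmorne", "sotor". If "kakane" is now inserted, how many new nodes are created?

The longest prefix of "kakane" already in the trie is "kaka" (length 4).
So 6 − 4 = 2 new nodes.

2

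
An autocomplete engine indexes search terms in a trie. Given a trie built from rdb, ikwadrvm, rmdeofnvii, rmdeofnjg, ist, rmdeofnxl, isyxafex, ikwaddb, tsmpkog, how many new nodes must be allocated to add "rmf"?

1

Walking "rmf" from the root, the first 2 characters ("rm") follow existing edges; "f" is the first miss.
Each of the 1 remaining characters creates one node.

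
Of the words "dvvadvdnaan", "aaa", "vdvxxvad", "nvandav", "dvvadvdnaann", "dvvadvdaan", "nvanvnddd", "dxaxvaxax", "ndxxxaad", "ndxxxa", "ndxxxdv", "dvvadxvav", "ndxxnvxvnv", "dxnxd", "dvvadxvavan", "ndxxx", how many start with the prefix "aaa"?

1

Filter for entries beginning with "aaa":
Matches: "aaa"
Count: 1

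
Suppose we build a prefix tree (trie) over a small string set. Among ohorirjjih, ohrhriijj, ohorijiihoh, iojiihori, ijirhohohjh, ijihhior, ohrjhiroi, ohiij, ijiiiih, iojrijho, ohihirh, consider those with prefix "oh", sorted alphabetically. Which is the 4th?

Filter for "oh…" and sort: "ohihirh", "ohiij", "ohorijiihoh", "ohorirjjih", "ohrhriijj", "ohrjhiroi"
The 4th is ohorirjjih.

ohorirjjih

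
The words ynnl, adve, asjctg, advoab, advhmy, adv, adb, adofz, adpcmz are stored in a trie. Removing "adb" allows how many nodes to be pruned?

After clearing the end-marker at "adb", prune upward until reaching a node still needed by another word.
The suffix "b" (1 node) is used only by "adb"; the node for "ad" still has the child "v", so pruning stops there.
Nodes removed: 1

1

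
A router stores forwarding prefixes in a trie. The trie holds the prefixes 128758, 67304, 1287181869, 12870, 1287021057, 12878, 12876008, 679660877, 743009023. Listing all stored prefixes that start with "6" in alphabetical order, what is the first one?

Words with prefix "6", in lexicographic order: "67304", "679660877"
The 1st is 67304.

67304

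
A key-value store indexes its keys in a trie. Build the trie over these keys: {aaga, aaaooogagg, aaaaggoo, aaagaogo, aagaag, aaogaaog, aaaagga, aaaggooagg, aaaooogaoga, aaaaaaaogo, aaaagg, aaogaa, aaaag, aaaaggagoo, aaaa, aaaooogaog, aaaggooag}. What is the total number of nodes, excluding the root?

49

Insert word by word; a character creates a node only if that edge doesn't already exist:
  "aaga" → 4 new (a, a, g, a)
  "aaaooogagg" → prefix "aa" already present; 8 new (a, o, o, o, g, a, g, g)
  "aaaaggoo" → prefix "aaa" already present; 5 new (a, g, g, o, o)
  "aaagaogo" → prefix "aaa" already present; 5 new (g, a, o, g, o)
  "aagaag" → prefix "aaga" already present; 2 new (a, g)
  "aaogaaog" → prefix "aa" already present; 6 new (o, g, a, a, o, g)
  "aaaagga" → prefix "aaaagg" already present; 1 new (a)
  "aaaggooagg" → prefix "aaag" already present; 6 new (g, o, o, a, g, g)
  "aaaooogaoga" → prefix "aaaoooga" already present; 3 new (o, g, a)
  "aaaaaaaogo" → prefix "aaaa" already present; 6 new (a, a, a, o, g, o)
  "aaaagg" → prefix "aaaagg" already present; 0 new (none)
  "aaogaa" → prefix "aaogaa" already present; 0 new (none)
  "aaaag" → prefix "aaaag" already present; 0 new (none)
  "aaaaggagoo" → prefix "aaaagga" already present; 3 new (g, o, o)
  "aaaa" → prefix "aaaa" already present; 0 new (none)
  "aaaooogaog" → prefix "aaaooogaog" already present; 0 new (none)
  "aaaggooag" → prefix "aaaggooag" already present; 0 new (none)
Total nodes = 4 + 8 + 5 + 5 + 2 + 6 + 1 + 6 + 3 + 6 + 0 + 0 + 0 + 3 + 0 + 0 + 0 = 49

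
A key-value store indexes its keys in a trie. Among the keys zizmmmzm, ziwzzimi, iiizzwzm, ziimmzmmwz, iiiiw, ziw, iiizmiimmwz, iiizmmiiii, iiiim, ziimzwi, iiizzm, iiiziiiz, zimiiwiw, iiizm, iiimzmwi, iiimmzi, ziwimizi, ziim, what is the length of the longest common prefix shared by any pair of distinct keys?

The deepest shared node is where two words last agree before diverging.
"iiizm" and "iiizmiimmwz" agree on "iiizm" (5 characters) before diverging; nothing deeper is shared.
Longest shared-prefix length: 5

5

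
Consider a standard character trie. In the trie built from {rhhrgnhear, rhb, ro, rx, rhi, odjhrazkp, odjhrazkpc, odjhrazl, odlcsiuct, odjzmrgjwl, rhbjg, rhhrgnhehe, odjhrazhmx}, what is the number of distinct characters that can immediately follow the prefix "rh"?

3

Follow the path "rh" to its node, then look at its outgoing edges.
Distinct next characters after "rh": b, h, i.
That node has 3 child edges.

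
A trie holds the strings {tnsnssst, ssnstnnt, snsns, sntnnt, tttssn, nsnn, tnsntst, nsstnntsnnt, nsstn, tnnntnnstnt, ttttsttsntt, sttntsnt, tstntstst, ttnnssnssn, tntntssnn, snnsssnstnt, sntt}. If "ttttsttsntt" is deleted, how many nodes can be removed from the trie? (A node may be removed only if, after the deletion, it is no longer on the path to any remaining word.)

After clearing the end-marker at "ttttsttsntt", prune upward until reaching a node still needed by another word.
The suffix "tsttsntt" (8 nodes) is used only by "ttttsttsntt"; the node for "ttt" still has the child "s", so pruning stops there.
Nodes removed: 8

8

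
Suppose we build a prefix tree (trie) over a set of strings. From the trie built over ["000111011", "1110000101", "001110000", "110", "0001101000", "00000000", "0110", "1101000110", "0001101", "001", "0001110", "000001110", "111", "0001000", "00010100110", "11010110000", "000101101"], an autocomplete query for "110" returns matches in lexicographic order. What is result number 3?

11010110000

DFS of the "110" subtree visits, in order: "110", "1101000110", "11010110000"
The 3rd is 11010110000.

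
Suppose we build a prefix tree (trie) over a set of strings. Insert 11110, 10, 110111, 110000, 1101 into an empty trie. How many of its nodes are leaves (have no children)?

4

A leaf is a node with no children — equivalently, the end of a word that is not a proper prefix of any other stored word.
Those words: "10", "110000", "110111", "11110"
Leaf count: 4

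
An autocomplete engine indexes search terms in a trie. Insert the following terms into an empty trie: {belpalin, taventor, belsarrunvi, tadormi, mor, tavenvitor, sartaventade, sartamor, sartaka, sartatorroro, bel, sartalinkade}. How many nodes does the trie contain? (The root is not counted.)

Insert word by word; a character creates a node only if that edge doesn't already exist:
  "belpalin" → 8 new (b, e, l, p, a, l, i, n)
  "taventor" → 8 new (t, a, v, e, n, t, o, r)
  "belsarrunvi" → prefix "bel" already present; 8 new (s, a, r, r, u, n, v, i)
  "tadormi" → prefix "ta" already present; 5 new (d, o, r, m, i)
  "mor" → 3 new (m, o, r)
  "tavenvitor" → prefix "taven" already present; 5 new (v, i, t, o, r)
  "sartaventade" → 12 new (s, a, r, t, a, v, e, n, t, a, d, e)
  "sartamor" → prefix "sarta" already present; 3 new (m, o, r)
  "sartaka" → prefix "sarta" already present; 2 new (k, a)
  "sartatorroro" → prefix "sarta" already present; 7 new (t, o, r, r, o, r, o)
  "bel" → prefix "bel" already present; 0 new (none)
  "sartalinkade" → prefix "sarta" already present; 7 new (l, i, n, k, a, d, e)
Total nodes = 8 + 8 + 8 + 5 + 3 + 5 + 12 + 3 + 2 + 7 + 0 + 7 = 68

68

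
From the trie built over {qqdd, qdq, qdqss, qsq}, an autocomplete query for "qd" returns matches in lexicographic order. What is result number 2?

DFS of the "qd" subtree visits, in order: "qdq", "qdqss"
The 2nd is qdqss.

qdqss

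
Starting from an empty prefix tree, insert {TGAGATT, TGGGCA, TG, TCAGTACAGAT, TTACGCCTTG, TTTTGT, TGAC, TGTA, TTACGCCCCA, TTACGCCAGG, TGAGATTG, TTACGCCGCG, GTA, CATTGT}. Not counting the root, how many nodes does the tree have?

56

Count nodes per top-level branch (shared prefixes stored once):
  'C'-branch (CATTGT): 6 nodes
  'G'-branch (GTA): 3 nodes
  'T'-branch (TCAGTACAGAT, TG, TGAC, TGAGATT, TGAGATTG, TGGGCA, TGTA, TTACGCCAGG, TTACGCCCCA, TTACGCCGCG, TTACGCCTTG, TTTTGT): 47 nodes
Sum: 56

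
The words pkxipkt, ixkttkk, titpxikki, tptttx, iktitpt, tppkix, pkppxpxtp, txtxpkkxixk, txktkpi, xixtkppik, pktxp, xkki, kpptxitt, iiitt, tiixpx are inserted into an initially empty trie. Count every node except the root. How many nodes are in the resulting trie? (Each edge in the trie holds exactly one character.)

91

Trace insertions, counting only characters that open a new branch:
  "pkxipkt" → 7 new (p, k, x, i, p, k, t)
  "ixkttkk" → 7 new (i, x, k, t, t, k, k)
  "titpxikki" → 9 new (t, i, t, p, x, i, k, k, i)
  "tptttx" → prefix "t" already present; 5 new (p, t, t, t, x)
  "iktitpt" → prefix "i" already present; 6 new (k, t, i, t, p, t)
  "tppkix" → prefix "tp" already present; 4 new (p, k, i, x)
  "pkppxpxtp" → prefix "pk" already present; 7 new (p, p, x, p, x, t, p)
  "txtxpkkxixk" → prefix "t" already present; 10 new (x, t, x, p, k, k, x, i, x, k)
  "txktkpi" → prefix "tx" already present; 5 new (k, t, k, p, i)
  "xixtkppik" → 9 new (x, i, x, t, k, p, p, i, k)
  "pktxp" → prefix "pk" already present; 3 new (t, x, p)
  "xkki" → prefix "x" already present; 3 new (k, k, i)
  "kpptxitt" → 8 new (k, p, p, t, x, i, t, t)
  "iiitt" → prefix "i" already present; 4 new (i, i, t, t)
  "tiixpx" → prefix "ti" already present; 4 new (i, x, p, x)
Total nodes = 7 + 7 + 9 + 5 + 6 + 4 + 7 + 10 + 5 + 9 + 3 + 3 + 8 + 4 + 4 = 91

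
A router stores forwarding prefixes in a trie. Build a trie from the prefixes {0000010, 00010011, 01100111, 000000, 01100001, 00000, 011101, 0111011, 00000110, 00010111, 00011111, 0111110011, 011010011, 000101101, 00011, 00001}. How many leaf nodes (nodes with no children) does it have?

13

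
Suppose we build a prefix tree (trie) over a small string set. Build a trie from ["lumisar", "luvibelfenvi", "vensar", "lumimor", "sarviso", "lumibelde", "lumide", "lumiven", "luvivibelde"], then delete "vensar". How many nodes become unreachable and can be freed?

After clearing the end-marker at "vensar", prune upward until reaching a node still needed by another word.
No other word shares any prefix with "vensar", so all 6 of its nodes go.
Nodes removed: 6

6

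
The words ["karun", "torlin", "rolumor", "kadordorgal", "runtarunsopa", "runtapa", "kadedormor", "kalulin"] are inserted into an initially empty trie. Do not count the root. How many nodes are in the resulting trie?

52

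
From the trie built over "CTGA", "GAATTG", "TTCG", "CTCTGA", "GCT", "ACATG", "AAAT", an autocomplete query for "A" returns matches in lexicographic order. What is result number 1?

AAAT

Filter for "A…" and sort: "AAAT", "ACATG"
The 1st is AAAT.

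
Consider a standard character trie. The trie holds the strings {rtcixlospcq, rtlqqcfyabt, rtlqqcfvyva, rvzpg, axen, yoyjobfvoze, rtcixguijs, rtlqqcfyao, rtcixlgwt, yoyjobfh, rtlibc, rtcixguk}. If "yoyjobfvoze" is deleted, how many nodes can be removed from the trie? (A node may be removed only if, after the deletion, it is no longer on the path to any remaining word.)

A node on "yoyjobfvoze"'s path can go only if nothing else ends at it or branches off below it.
The suffix "voze" (4 nodes) is used only by "yoyjobfvoze"; the node for "yoyjobf" still has the child "h", so pruning stops there.
Nodes removed: 4

4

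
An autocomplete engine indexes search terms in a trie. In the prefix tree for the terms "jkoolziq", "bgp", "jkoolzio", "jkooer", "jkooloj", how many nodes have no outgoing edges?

5

A leaf is a node with no children — equivalently, the end of a word that is not a proper prefix of any other stored word.
Those words: "bgp", "jkooer", "jkooloj", "jkoolzio", "jkoolziq"
Leaf count: 5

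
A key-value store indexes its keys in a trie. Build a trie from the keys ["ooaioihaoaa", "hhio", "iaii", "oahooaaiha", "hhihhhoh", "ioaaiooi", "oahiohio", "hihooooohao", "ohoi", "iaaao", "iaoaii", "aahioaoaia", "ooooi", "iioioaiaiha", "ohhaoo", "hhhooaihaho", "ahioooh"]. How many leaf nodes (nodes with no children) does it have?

Leaves are exactly the stored words that no other stored word extends.
Those words: "aahioaoaia", "ahioooh", "hhhooaihaho", "hhihhhoh", "hhio", "hihooooohao", "iaaao", "iaii", "iaoaii", "iioioaiaiha", "ioaaiooi", "oahiohio", "oahooaaiha", "ohhaoo", "ohoi", "ooaioihaoaa", "ooooi"
Leaf count: 17

17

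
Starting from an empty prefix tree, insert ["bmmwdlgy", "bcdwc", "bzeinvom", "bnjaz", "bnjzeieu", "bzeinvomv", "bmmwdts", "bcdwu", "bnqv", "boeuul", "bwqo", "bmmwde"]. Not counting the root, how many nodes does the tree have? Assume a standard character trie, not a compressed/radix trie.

43

Count nodes per top-level branch (shared prefixes stored once):
  'b'-branch (bcdwc, bcdwu, bmmwde, bmmwdlgy, bmmwdts, bnjaz, bnjzeieu, bnqv, boeuul, bwqo, bzeinvom, bzeinvomv): 43 nodes
Sum: 43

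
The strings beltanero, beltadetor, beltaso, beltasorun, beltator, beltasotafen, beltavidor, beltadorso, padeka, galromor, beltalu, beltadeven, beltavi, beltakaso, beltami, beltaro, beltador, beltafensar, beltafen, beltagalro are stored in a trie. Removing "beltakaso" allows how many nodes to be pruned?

4

After clearing the end-marker at "beltakaso", prune upward until reaching a node still needed by another word.
The suffix "kaso" (4 nodes) is used only by "beltakaso"; the node for "belta" still has the child "n", so pruning stops there.
Nodes removed: 4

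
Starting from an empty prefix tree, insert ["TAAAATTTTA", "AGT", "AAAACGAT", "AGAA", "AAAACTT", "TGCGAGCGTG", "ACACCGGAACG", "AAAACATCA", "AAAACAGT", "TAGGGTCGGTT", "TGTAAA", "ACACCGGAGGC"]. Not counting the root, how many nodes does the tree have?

Trace insertions, counting only characters that open a new branch:
  "TAAAATTTTA" → 10 new (T, A, A, A, A, T, T, T, T, A)
  "AGT" → 3 new (A, G, T)
  "AAAACGAT" → prefix "A" already present; 7 new (A, A, A, C, G, A, T)
  "AGAA" → prefix "AG" already present; 2 new (A, A)
  "AAAACTT" → prefix "AAAAC" already present; 2 new (T, T)
  "TGCGAGCGTG" → prefix "T" already present; 9 new (G, C, G, A, G, C, G, T, G)
  "ACACCGGAACG" → prefix "A" already present; 10 new (C, A, C, C, G, G, A, A, C, G)
  "AAAACATCA" → prefix "AAAAC" already present; 4 new (A, T, C, A)
  "AAAACAGT" → prefix "AAAACA" already present; 2 new (G, T)
  "TAGGGTCGGTT" → prefix "TA" already present; 9 new (G, G, G, T, C, G, G, T, T)
  "TGTAAA" → prefix "TG" already present; 4 new (T, A, A, A)
  "ACACCGGAGGC" → prefix "ACACCGGA" already present; 3 new (G, G, C)
Total nodes = 10 + 3 + 7 + 2 + 2 + 9 + 10 + 4 + 2 + 9 + 4 + 3 = 65

65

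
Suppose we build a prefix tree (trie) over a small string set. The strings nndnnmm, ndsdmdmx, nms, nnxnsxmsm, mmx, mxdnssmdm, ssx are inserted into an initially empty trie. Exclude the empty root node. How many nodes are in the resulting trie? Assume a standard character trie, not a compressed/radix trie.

37

Trie structure (* marks end of a word):
(root)
├─ m
│  ├─ m
│  │  └─ x *
│  └─ x
│     └─ d
│        └─ n
│           └─ s
│              └─ s
│                 └─ m
│                    └─ d
│                       └─ m *
├─ n
│  ├─ d
│  │  └─ s
│  │     └─ d
│  │        └─ m
│  │           └─ d
│  │              └─ m
│  │                 └─ x *
│  ├─ m
│  │  └─ s *
│  └─ n
│     ├─ d
│     │  └─ n
│     │     └─ n
│     │        └─ m
│     │           └─ m *
│     └─ x
│        └─ n
│           └─ s
│              └─ x
│                 └─ m
│                    └─ s
│                       └─ m *
└─ s
   └─ s
      └─ x *
Counting every labelled node above: 37.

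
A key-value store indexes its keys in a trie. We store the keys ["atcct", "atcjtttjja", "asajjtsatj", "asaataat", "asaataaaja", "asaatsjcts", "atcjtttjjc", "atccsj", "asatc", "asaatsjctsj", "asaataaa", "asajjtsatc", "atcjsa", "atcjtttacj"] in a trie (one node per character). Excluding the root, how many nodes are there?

Count nodes per top-level branch (shared prefixes stored once):
  'a'-branch (asaataaa, asaataaaja, asaataat, asaatsjcts, asaatsjctsj, asajjtsatc, asajjtsatj, asatc, atccsj, atcct, atcjsa, atcjtttacj, atcjtttjja, atcjtttjjc): 46 nodes
Sum: 46

46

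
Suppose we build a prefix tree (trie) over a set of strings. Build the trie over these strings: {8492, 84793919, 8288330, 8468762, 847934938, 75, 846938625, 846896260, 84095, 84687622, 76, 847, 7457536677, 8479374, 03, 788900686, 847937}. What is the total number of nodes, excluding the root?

64

Trace insertions, counting only characters that open a new branch:
  "8492" → 4 new (8, 4, 9, 2)
  "84793919" → prefix "84" already present; 6 new (7, 9, 3, 9, 1, 9)
  "8288330" → prefix "8" already present; 6 new (2, 8, 8, 3, 3, 0)
  "8468762" → prefix "84" already present; 5 new (6, 8, 7, 6, 2)
  "847934938" → prefix "84793" already present; 4 new (4, 9, 3, 8)
  "75" → 2 new (7, 5)
  "846938625" → prefix "846" already present; 6 new (9, 3, 8, 6, 2, 5)
  "846896260" → prefix "8468" already present; 5 new (9, 6, 2, 6, 0)
  "84095" → prefix "84" already present; 3 new (0, 9, 5)
  "84687622" → prefix "8468762" already present; 1 new (2)
  "76" → prefix "7" already present; 1 new (6)
  "847" → prefix "847" already present; 0 new (none)
  "7457536677" → prefix "7" already present; 9 new (4, 5, 7, 5, 3, 6, 6, 7, 7)
  "8479374" → prefix "84793" already present; 2 new (7, 4)
  "03" → 2 new (0, 3)
  "788900686" → prefix "7" already present; 8 new (8, 8, 9, 0, 0, 6, 8, 6)
  "847937" → prefix "847937" already present; 0 new (none)
Total nodes = 4 + 6 + 6 + 5 + 4 + 2 + 6 + 5 + 3 + 1 + 1 + 0 + 9 + 2 + 2 + 8 + 0 = 64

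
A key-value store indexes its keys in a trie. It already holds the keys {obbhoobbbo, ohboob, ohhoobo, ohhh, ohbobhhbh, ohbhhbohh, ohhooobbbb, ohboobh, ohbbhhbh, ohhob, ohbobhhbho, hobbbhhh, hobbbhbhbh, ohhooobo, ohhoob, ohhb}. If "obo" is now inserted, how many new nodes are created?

Walking "obo" from the root, the first 2 characters ("ob") follow existing edges; "o" is the first miss.
Each of the 1 remaining characters creates one node.

1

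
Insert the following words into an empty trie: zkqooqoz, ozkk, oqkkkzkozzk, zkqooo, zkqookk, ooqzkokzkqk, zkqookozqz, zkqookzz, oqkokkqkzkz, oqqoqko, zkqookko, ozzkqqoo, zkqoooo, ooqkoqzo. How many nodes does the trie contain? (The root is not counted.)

67

For each word, the new-node count is its length minus the longest prefix already in the trie:
  "zkqooqoz" → 8 new (z, k, q, o, o, q, o, z)
  "ozkk" → 4 new (o, z, k, k)
  "oqkkkzkozzk" → prefix "o" already present; 10 new (q, k, k, k, z, k, o, z, z, k)
  "zkqooo" → prefix "zkqoo" already present; 1 new (o)
  "zkqookk" → prefix "zkqoo" already present; 2 new (k, k)
  "ooqzkokzkqk" → prefix "o" already present; 10 new (o, q, z, k, o, k, z, k, q, k)
  "zkqookozqz" → prefix "zkqook" already present; 4 new (o, z, q, z)
  "zkqookzz" → prefix "zkqook" already present; 2 new (z, z)
  "oqkokkqkzkz" → prefix "oqk" already present; 8 new (o, k, k, q, k, z, k, z)
  "oqqoqko" → prefix "oq" already present; 5 new (q, o, q, k, o)
  "zkqookko" → prefix "zkqookk" already present; 1 new (o)
  "ozzkqqoo" → prefix "oz" already present; 6 new (z, k, q, q, o, o)
  "zkqoooo" → prefix "zkqooo" already present; 1 new (o)
  "ooqkoqzo" → prefix "ooq" already present; 5 new (k, o, q, z, o)
Total nodes = 8 + 4 + 10 + 1 + 2 + 10 + 4 + 2 + 8 + 5 + 1 + 6 + 1 + 5 = 67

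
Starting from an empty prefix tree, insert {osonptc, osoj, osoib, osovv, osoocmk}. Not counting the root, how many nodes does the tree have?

Trie structure (* marks end of a word):
(root)
└─ o
   └─ s
      └─ o
         ├─ i
         │  └─ b *
         ├─ j *
         ├─ n
         │  └─ p
         │     └─ t
         │        └─ c *
         ├─ o
         │  └─ c
         │     └─ m
         │        └─ k *
         └─ v
            └─ v *
Counting every labelled node above: 16.

16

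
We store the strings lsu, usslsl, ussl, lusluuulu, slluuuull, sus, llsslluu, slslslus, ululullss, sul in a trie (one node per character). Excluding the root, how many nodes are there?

Insert word by word; a character creates a node only if that edge doesn't already exist:
  "lsu" → 3 new (l, s, u)
  "usslsl" → 6 new (u, s, s, l, s, l)
  "ussl" → prefix "ussl" already present; 0 new (none)
  "lusluuulu" → prefix "l" already present; 8 new (u, s, l, u, u, u, l, u)
  "slluuuull" → 9 new (s, l, l, u, u, u, u, l, l)
  "sus" → prefix "s" already present; 2 new (u, s)
  "llsslluu" → prefix "l" already present; 7 new (l, s, s, l, l, u, u)
  "slslslus" → prefix "sl" already present; 6 new (s, l, s, l, u, s)
  "ululullss" → prefix "u" already present; 8 new (l, u, l, u, l, l, s, s)
  "sul" → prefix "su" already present; 1 new (l)
Total nodes = 3 + 6 + 0 + 8 + 9 + 2 + 7 + 6 + 8 + 1 = 50

50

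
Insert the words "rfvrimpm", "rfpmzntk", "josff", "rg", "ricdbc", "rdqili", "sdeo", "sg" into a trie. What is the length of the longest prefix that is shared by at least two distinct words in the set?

The deepest shared node is where two words last agree before diverging.
e.g. "rfpmzntk" and "rfvrimpm" share the prefix "rf" of length 2; no pair shares a longer one.
Longest shared-prefix length: 2

2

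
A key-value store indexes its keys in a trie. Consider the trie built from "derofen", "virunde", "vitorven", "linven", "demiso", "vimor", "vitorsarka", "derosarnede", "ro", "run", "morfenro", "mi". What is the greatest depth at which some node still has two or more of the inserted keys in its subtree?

5

Equivalently: take the maximum, over all pairs, of their longest common prefix length.
e.g. "vitorsarka" and "vitorven" share the prefix "vitor" of length 5; no pair shares a longer one.
Longest shared-prefix length: 5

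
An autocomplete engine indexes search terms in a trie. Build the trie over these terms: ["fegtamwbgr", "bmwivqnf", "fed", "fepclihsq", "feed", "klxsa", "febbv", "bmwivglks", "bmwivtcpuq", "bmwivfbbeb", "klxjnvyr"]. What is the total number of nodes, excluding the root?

55

For each word, the new-node count is its length minus the longest prefix already in the trie:
  "fegtamwbgr" → 10 new (f, e, g, t, a, m, w, b, g, r)
  "bmwivqnf" → 8 new (b, m, w, i, v, q, n, f)
  "fed" → prefix "fe" already present; 1 new (d)
  "fepclihsq" → prefix "fe" already present; 7 new (p, c, l, i, h, s, q)
  "feed" → prefix "fe" already present; 2 new (e, d)
  "klxsa" → 5 new (k, l, x, s, a)
  "febbv" → prefix "fe" already present; 3 new (b, b, v)
  "bmwivglks" → prefix "bmwiv" already present; 4 new (g, l, k, s)
  "bmwivtcpuq" → prefix "bmwiv" already present; 5 new (t, c, p, u, q)
  "bmwivfbbeb" → prefix "bmwiv" already present; 5 new (f, b, b, e, b)
  "klxjnvyr" → prefix "klx" already present; 5 new (j, n, v, y, r)
Total nodes = 10 + 8 + 1 + 7 + 2 + 5 + 3 + 4 + 5 + 5 + 5 = 55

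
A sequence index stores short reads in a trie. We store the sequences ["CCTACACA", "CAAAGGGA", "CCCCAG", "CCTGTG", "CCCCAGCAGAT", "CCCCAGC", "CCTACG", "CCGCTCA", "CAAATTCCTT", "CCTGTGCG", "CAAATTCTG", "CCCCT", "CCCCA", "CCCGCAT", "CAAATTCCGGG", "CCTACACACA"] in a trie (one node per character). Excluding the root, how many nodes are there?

Count nodes per top-level branch (shared prefixes stored once):
  'C'-branch (CAAAGGGA, CAAATTCCGGG, CAAATTCCTT, CAAATTCTG, CCCCA, CCCCAG, CCCCAGC, CCCCAGCAGAT, CCCCT, CCCGCAT, CCGCTCA, CCTACACA, CCTACACACA, CCTACG, CCTGTG, CCTGTGCG): 53 nodes
Sum: 53

53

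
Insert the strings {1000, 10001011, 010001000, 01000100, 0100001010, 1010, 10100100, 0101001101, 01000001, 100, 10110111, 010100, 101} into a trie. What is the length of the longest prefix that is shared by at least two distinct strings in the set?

Look for the deepest trie node that still has at least two words in its subtree.
"01000100" and "010001000" agree on "01000100" (8 characters) before diverging; nothing deeper is shared.
Longest shared-prefix length: 8

8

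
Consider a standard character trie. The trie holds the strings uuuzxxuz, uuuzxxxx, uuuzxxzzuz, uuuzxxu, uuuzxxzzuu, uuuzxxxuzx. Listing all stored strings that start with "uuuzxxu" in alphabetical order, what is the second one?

DFS of the "uuuzxxu" subtree visits, in order: "uuuzxxu", "uuuzxxuz"
Position 2: uuuzxxuz

uuuzxxuz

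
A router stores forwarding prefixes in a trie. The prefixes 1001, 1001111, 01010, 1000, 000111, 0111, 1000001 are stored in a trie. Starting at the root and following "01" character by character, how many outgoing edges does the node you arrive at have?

2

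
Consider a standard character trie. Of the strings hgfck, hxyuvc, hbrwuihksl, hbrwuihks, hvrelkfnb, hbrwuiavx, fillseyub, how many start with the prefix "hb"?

3

Traverse to the node for "hb", then collect every word in that subtree.
Matches: "hbrwuiavx", "hbrwuihks", "hbrwuihksl"
Count: 3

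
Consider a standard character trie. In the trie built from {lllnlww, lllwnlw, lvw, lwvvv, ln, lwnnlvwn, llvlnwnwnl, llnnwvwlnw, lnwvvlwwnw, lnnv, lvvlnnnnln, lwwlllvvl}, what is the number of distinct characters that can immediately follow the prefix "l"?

4

The children of the "l" node are the distinct next characters among strings starting with "l".
Distinct next characters after "l": l, n, v, w.
That node has 4 child edges.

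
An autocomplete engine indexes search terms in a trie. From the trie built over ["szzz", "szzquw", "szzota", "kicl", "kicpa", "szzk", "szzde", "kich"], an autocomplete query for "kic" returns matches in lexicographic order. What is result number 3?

Filter for "kic…" and sort: "kich", "kicl", "kicpa"
The 3rd is kicpa.

kicpa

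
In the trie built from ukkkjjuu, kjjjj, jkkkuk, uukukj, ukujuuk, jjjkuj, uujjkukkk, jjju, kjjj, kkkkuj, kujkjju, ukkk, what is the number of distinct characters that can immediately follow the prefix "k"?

3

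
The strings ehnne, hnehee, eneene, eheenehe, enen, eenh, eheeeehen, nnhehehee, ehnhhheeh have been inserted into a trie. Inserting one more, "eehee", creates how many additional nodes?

3

The longest prefix of "eehee" already in the trie is "ee" (length 2).
Each of the 3 remaining characters creates one node.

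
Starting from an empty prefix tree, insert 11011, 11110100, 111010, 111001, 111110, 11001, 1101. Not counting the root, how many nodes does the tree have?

Count nodes per top-level branch (shared prefixes stored once):
  '1'-branch (11001, 1101, 11011, 111001, 111010, 11110100, 111110): 20 nodes
Sum: 20

20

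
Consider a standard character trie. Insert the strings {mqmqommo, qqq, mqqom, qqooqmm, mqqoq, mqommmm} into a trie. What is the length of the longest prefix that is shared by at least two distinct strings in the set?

4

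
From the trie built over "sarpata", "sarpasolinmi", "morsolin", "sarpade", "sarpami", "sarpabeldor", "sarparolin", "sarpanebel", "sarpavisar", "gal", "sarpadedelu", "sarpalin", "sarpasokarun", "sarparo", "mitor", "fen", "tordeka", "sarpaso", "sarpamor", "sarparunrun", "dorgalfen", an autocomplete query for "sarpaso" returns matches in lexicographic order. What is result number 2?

sarpasokarun

DFS of the "sarpaso" subtree visits, in order: "sarpaso", "sarpasokarun", "sarpasolinmi"
The 2nd is sarpasokarun.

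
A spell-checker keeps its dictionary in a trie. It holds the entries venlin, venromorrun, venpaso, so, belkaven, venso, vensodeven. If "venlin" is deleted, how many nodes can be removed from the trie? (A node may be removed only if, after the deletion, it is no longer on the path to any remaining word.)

3

A node on "venlin"'s path can go only if nothing else ends at it or branches off below it.
The suffix "lin" (3 nodes) is used only by "venlin"; the node for "ven" still has the child "r", so pruning stops there.
Nodes removed: 3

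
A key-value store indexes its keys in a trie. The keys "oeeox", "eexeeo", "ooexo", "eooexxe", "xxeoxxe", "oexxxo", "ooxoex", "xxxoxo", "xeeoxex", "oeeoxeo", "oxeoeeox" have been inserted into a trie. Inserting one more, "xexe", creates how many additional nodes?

2

"xe" is already a path in the trie; the remaining "xe" must be added.
New nodes needed: |"xexe"| − 2 = 4 − 2 = 2.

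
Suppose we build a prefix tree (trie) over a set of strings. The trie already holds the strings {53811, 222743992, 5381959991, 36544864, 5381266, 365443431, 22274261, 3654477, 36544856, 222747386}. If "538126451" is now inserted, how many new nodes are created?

3

"538126" is already a path in the trie; the remaining "451" must be added.
Each of the 3 remaining characters creates one node.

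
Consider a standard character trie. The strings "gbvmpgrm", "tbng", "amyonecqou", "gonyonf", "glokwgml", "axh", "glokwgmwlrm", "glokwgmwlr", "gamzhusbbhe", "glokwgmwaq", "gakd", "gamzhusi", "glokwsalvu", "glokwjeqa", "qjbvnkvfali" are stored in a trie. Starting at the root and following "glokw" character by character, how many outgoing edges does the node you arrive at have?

Follow the path "glokw" to its node, then look at its outgoing edges.
Characters that immediately follow "glokw" among the stored strings: {g, j, s}.
That node has 3 child edges.

3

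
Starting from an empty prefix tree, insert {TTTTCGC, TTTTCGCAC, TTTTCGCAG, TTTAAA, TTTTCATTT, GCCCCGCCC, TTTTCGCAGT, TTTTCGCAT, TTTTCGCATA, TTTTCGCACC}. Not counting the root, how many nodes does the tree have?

Count nodes per top-level branch (shared prefixes stored once):
  'G'-branch (GCCCCGCCC): 9 nodes
  'T'-branch (TTTAAA, TTTTCATTT, TTTTCGC, TTTTCGCAC, TTTTCGCACC, TTTTCGCAG, TTTTCGCAGT, TTTTCGCAT, TTTTCGCATA): 21 nodes
Sum: 30

30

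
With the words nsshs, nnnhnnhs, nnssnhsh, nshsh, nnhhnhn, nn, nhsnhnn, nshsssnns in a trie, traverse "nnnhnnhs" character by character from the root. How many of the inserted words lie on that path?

Traverse "nnnhnnhs" character by character; count nodes along the way that are marked as word ends.
Prefixes of the query that are stored words: "nn", "nnnhnnhs"
Count: 2

2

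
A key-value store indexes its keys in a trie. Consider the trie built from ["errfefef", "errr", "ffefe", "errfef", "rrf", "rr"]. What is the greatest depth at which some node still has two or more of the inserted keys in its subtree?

6

Equivalently: take the maximum, over all pairs, of their longest common prefix length.
e.g. "errfef" and "errfefef" share the prefix "errfef" of length 6; no pair shares a longer one.
Longest shared-prefix length: 6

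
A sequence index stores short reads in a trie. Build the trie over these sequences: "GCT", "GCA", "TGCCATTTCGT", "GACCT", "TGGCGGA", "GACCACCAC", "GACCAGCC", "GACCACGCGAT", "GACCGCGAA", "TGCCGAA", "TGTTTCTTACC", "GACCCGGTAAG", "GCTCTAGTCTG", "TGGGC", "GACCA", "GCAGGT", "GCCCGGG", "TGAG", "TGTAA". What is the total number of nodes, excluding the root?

83

Trace insertions, counting only characters that open a new branch:
  "GCT" → 3 new (G, C, T)
  "GCA" → prefix "GC" already present; 1 new (A)
  "TGCCATTTCGT" → 11 new (T, G, C, C, A, T, T, T, C, G, T)
  "GACCT" → prefix "G" already present; 4 new (A, C, C, T)
  "TGGCGGA" → prefix "TG" already present; 5 new (G, C, G, G, A)
  "GACCACCAC" → prefix "GACC" already present; 5 new (A, C, C, A, C)
  "GACCAGCC" → prefix "GACCA" already present; 3 new (G, C, C)
  "GACCACGCGAT" → prefix "GACCAC" already present; 5 new (G, C, G, A, T)
  "GACCGCGAA" → prefix "GACC" already present; 5 new (G, C, G, A, A)
  "TGCCGAA" → prefix "TGCC" already present; 3 new (G, A, A)
  "TGTTTCTTACC" → prefix "TG" already present; 9 new (T, T, T, C, T, T, A, C, C)
  "GACCCGGTAAG" → prefix "GACC" already present; 7 new (C, G, G, T, A, A, G)
  "GCTCTAGTCTG" → prefix "GCT" already present; 8 new (C, T, A, G, T, C, T, G)
  "TGGGC" → prefix "TGG" already present; 2 new (G, C)
  "GACCA" → prefix "GACCA" already present; 0 new (none)
  "GCAGGT" → prefix "GCA" already present; 3 new (G, G, T)
  "GCCCGGG" → prefix "GC" already present; 5 new (C, C, G, G, G)
  "TGAG" → prefix "TG" already present; 2 new (A, G)
  "TGTAA" → prefix "TGT" already present; 2 new (A, A)
Total nodes = 3 + 1 + 11 + 4 + 5 + 5 + 3 + 5 + 5 + 3 + 9 + 7 + 8 + 2 + 0 + 3 + 5 + 2 + 2 = 83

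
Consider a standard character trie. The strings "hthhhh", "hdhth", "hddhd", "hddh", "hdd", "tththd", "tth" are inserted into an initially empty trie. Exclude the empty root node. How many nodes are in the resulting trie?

19

Insert word by word; a character creates a node only if that edge doesn't already exist:
  "hthhhh" → 6 new (h, t, h, h, h, h)
  "hdhth" → prefix "h" already present; 4 new (d, h, t, h)
  "hddhd" → prefix "hd" already present; 3 new (d, h, d)
  "hddh" → prefix "hddh" already present; 0 new (none)
  "hdd" → prefix "hdd" already present; 0 new (none)
  "tththd" → 6 new (t, t, h, t, h, d)
  "tth" → prefix "tth" already present; 0 new (none)
Total nodes = 6 + 4 + 3 + 0 + 0 + 6 + 0 = 19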